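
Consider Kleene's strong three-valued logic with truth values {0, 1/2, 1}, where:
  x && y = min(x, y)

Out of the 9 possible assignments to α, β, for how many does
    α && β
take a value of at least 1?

1

α = 0, β = 0 ↦ 0  <
α = 0, β = 1/2 ↦ 0  <
α = 0, β = 1 ↦ 0  <
α = 1/2, β = 0 ↦ 0  <
α = 1/2, β = 1/2 ↦ 1/2  <
α = 1/2, β = 1 ↦ 1/2  <
α = 1, β = 0 ↦ 0  <
α = 1, β = 1/2 ↦ 1/2  <
α = 1, β = 1 ↦ 1  ≥
So 1 of the 9 assignments meets the threshold.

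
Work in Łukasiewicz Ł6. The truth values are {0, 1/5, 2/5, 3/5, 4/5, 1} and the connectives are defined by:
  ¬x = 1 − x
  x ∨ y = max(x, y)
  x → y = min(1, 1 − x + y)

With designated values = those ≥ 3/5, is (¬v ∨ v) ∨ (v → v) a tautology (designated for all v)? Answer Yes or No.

Yes

v = 0 ↦ 1
v = 1/5 ↦ 1
v = 2/5 ↦ 1
v = 3/5 ↦ 1
v = 4/5 ↦ 1
v = 1 ↦ 1
Every assignment gives a value ≥ 3/5.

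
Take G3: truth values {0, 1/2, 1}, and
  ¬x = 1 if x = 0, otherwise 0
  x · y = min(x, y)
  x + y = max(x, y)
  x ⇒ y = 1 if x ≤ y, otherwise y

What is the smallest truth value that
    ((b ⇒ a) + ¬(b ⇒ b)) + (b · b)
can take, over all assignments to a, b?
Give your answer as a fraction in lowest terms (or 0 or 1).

Take a = 0, b = 1/2:
b ⇒ a = 1/2 ⇒ 0 = 0
b ⇒ b = 1/2 ⇒ 1/2 = 1
¬(b ⇒ b) = ¬1 = 0
(b ⇒ a) + ¬(b ⇒ b) = 0 + 0 = 0
b · b = 1/2 · 1/2 = 1/2
((b ⇒ a) + ¬(b ⇒ b)) + (b · b) = 0 + 1/2 = 1/2
No assignment yields a value below 1/2, so this is the minimum.

1/2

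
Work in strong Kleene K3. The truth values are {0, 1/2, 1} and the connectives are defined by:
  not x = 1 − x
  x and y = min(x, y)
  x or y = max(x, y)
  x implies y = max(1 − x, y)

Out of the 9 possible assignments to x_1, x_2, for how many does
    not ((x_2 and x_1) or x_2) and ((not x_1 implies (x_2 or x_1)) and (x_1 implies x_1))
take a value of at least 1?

1

x_1 = 0, x_2 = 0 ↦ 0  <
x_1 = 0, x_2 = 1/2 ↦ 1/2  <
x_1 = 0, x_2 = 1 ↦ 0  <
x_1 = 1/2, x_2 = 0 ↦ 1/2  <
x_1 = 1/2, x_2 = 1/2 ↦ 1/2  <
x_1 = 1/2, x_2 = 1 ↦ 0  <
x_1 = 1, x_2 = 0 ↦ 1  ≥
x_1 = 1, x_2 = 1/2 ↦ 1/2  <
x_1 = 1, x_2 = 1 ↦ 0  <
So 1 of the 9 assignments meets the threshold.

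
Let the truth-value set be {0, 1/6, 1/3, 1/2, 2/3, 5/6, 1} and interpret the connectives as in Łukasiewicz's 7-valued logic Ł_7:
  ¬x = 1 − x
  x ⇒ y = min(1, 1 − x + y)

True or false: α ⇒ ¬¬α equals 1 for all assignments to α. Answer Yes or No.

Yes

α = 0 ↦ 1
α = 1/6 ↦ 1
α = 1/3 ↦ 1
α = 1/2 ↦ 1
α = 2/3 ↦ 1
α = 5/6 ↦ 1
α = 1 ↦ 1
Every assignment gives a value ≥ 1.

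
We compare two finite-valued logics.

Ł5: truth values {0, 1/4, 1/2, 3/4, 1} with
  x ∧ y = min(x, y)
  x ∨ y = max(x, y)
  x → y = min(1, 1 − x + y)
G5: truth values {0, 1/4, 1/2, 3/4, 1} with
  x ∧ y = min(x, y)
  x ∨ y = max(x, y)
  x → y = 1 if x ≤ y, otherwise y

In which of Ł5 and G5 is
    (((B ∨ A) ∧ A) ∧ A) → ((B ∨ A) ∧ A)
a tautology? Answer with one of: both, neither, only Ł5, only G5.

both

In Ł5: every assignment gives 1 — tautology.
In G5: every assignment gives 1 — tautology.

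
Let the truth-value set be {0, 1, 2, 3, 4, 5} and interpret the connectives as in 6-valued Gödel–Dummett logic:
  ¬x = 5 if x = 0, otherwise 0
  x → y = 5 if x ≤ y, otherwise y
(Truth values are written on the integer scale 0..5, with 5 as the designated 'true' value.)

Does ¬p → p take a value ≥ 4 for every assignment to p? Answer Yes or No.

Counterexample: take p = 0.
¬p = ¬0 = 5
¬p → p = 5 → 0 = 0
This gives 0, which is below 4.

No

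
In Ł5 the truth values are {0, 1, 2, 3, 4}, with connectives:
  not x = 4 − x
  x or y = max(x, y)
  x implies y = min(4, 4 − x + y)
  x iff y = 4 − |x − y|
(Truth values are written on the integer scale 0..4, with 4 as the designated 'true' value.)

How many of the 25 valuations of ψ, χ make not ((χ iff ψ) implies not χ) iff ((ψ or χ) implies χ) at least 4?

2

value 4: 2 assignments (counts)
value 3: 5 assignments
value 2: 7 assignments
value 1: 6 assignments
value 0: 5 assignments
So 2 of the 25 assignments meet the threshold.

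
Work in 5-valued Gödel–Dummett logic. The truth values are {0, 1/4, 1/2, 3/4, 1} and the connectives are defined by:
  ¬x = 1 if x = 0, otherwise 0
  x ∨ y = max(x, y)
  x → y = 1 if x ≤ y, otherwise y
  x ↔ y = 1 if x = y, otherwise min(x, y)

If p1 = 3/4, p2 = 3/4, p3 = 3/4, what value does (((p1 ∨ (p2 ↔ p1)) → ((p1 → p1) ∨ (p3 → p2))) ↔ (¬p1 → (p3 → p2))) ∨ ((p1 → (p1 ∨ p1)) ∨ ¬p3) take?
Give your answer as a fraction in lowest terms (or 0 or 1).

p2 ↔ p1 = 3/4 ↔ 3/4 = 1
p1 ∨ (p2 ↔ p1) = 3/4 ∨ 1 = 1
p1 → p1 = 3/4 → 3/4 = 1
p3 → p2 = 3/4 → 3/4 = 1
(p1 → p1) ∨ (p3 → p2) = 1 ∨ 1 = 1
(p1 ∨ (p2 ↔ p1)) → ((p1 → p1) ∨ (p3 → p2)) = 1 → 1 = 1
¬p1 = ¬3/4 = 0
p3 → p2 = 3/4 → 3/4 = 1
¬p1 → (p3 → p2) = 0 → 1 = 1
((p1 ∨ (p2 ↔ p1)) → ((p1 → p1) ∨ (p3 → p2))) ↔ (¬p1 → (p3 → p2)) = 1 ↔ 1 = 1
p1 ∨ p1 = 3/4 ∨ 3/4 = 3/4
p1 → (p1 ∨ p1) = 3/4 → 3/4 = 1
¬p3 = ¬3/4 = 0
(p1 → (p1 ∨ p1)) ∨ ¬p3 = 1 ∨ 0 = 1
(((p1 ∨ (p2 ↔ p1)) → ((p1 → p1) ∨ (p3 → p2))) ↔ (¬p1 → (p3 → p2))) ∨ ((p1 → (p1 ∨ p1)) ∨ ¬p3) = 1 ∨ 1 = 1

1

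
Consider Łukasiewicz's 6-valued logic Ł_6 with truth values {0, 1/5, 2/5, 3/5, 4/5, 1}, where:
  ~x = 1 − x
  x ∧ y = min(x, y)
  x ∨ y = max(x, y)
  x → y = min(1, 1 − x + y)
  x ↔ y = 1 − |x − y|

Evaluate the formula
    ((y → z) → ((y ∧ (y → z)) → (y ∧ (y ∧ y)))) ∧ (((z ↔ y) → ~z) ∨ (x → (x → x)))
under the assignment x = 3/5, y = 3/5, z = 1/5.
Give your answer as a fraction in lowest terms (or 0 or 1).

1

y → z = 3/5 → 1/5 = 3/5
y → z = 3/5 → 1/5 = 3/5
y ∧ (y → z) = 3/5 ∧ 3/5 = 3/5
y ∧ y = 3/5 ∧ 3/5 = 3/5
y ∧ (y ∧ y) = 3/5 ∧ 3/5 = 3/5
(y ∧ (y → z)) → (y ∧ (y ∧ y)) = 3/5 → 3/5 = 1
(y → z) → ((y ∧ (y → z)) → (y ∧ (y ∧ y))) = 3/5 → 1 = 1
z ↔ y = 1/5 ↔ 3/5 = 3/5
~z = ~1/5 = 4/5
(z ↔ y) → ~z = 3/5 → 4/5 = 1
x → x = 3/5 → 3/5 = 1
x → (x → x) = 3/5 → 1 = 1
((z ↔ y) → ~z) ∨ (x → (x → x)) = 1 ∨ 1 = 1
((y → z) → ((y ∧ (y → z)) → (y ∧ (y ∧ y)))) ∧ (((z ↔ y) → ~z) ∨ (x → (x → x))) = 1 ∧ 1 = 1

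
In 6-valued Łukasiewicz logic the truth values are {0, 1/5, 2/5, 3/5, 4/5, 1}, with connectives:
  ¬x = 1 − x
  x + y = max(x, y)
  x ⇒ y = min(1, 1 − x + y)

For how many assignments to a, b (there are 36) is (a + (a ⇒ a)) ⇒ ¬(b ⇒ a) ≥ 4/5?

3

value 1: 1 assignment (counts)
value 4/5: 2 assignments (counts)
value 3/5: 3 assignments
value 2/5: 4 assignments
value 1/5: 5 assignments
value 0: 21 assignments
So 3 of the 36 assignments meet the threshold.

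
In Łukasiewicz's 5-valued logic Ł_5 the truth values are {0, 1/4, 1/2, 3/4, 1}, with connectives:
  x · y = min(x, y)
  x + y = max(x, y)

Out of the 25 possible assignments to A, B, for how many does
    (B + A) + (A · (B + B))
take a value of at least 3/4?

value 1: 9 assignments (counts)
value 3/4: 7 assignments (counts)
value 1/2: 5 assignments
value 1/4: 3 assignments
value 0: 1 assignment
So 16 of the 25 assignments meet the threshold.

16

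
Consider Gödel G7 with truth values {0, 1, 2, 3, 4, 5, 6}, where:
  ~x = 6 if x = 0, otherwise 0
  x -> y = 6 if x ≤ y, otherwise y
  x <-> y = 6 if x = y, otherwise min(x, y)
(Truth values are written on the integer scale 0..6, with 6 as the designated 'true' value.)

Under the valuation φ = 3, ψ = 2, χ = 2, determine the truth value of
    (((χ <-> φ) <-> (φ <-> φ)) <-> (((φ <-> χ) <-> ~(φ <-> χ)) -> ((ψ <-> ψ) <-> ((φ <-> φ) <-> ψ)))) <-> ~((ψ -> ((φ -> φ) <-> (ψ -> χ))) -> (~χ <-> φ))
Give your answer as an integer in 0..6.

2

χ <-> φ = 2 <-> 3 = 2
φ <-> φ = 3 <-> 3 = 6
(χ <-> φ) <-> (φ <-> φ) = 2 <-> 6 = 2
φ <-> χ = 3 <-> 2 = 2
φ <-> χ = 3 <-> 2 = 2
~(φ <-> χ) = ~2 = 0
(φ <-> χ) <-> ~(φ <-> χ) = 2 <-> 0 = 0
ψ <-> ψ = 2 <-> 2 = 6
φ <-> φ = 3 <-> 3 = 6
(φ <-> φ) <-> ψ = 6 <-> 2 = 2
(ψ <-> ψ) <-> ((φ <-> φ) <-> ψ) = 6 <-> 2 = 2
((φ <-> χ) <-> ~(φ <-> χ)) -> ((ψ <-> ψ) <-> ((φ <-> φ) <-> ψ)) = 0 -> 2 = 6
((χ <-> φ) <-> (φ <-> φ)) <-> (((φ <-> χ) <-> ~(φ <-> χ)) -> ((ψ <-> ψ) <-> ((φ <-> φ) <-> ψ))) = 2 <-> 6 = 2
φ -> φ = 3 -> 3 = 6
ψ -> χ = 2 -> 2 = 6
(φ -> φ) <-> (ψ -> χ) = 6 <-> 6 = 6
ψ -> ((φ -> φ) <-> (ψ -> χ)) = 2 -> 6 = 6
~χ = ~2 = 0
~χ <-> φ = 0 <-> 3 = 0
(ψ -> ((φ -> φ) <-> (ψ -> χ))) -> (~χ <-> φ) = 6 -> 0 = 0
~((ψ -> ((φ -> φ) <-> (ψ -> χ))) -> (~χ <-> φ)) = ~0 = 6
(((χ <-> φ) <-> (φ <-> φ)) <-> (((φ <-> χ) <-> ~(φ <-> χ)) -> ((ψ <-> ψ) <-> ((φ <-> φ) <-> ψ)))) <-> ~((ψ -> ((φ -> φ) <-> (ψ -> χ))) -> (~χ <-> φ)) = 2 <-> 6 = 2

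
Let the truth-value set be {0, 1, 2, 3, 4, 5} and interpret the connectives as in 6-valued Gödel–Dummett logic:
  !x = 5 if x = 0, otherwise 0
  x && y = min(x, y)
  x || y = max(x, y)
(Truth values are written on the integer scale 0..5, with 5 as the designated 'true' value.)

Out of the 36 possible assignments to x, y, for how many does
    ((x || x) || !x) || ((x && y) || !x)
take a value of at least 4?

value 5: 12 assignments (counts)
value 4: 6 assignments (counts)
value 3: 6 assignments
value 2: 6 assignments
value 1: 6 assignments
So 18 of the 36 assignments meet the threshold.

18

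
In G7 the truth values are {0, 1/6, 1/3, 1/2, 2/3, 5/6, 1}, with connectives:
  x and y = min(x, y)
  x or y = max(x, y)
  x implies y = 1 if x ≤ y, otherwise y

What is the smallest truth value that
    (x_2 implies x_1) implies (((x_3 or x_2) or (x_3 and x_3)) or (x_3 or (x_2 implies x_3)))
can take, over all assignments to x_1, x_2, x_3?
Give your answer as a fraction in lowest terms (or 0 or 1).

1/6

Take x_1 = 1/6, x_2 = 1/6, x_3 = 0:
x_2 implies x_1 = 1/6 implies 1/6 = 1
x_3 or x_2 = 0 or 1/6 = 1/6
x_3 and x_3 = 0 and 0 = 0
(x_3 or x_2) or (x_3 and x_3) = 1/6 or 0 = 1/6
x_2 implies x_3 = 1/6 implies 0 = 0
x_3 or (x_2 implies x_3) = 0 or 0 = 0
((x_3 or x_2) or (x_3 and x_3)) or (x_3 or (x_2 implies x_3)) = 1/6 or 0 = 1/6
(x_2 implies x_1) implies (((x_3 or x_2) or (x_3 and x_3)) or (x_3 or (x_2 implies x_3))) = 1 implies 1/6 = 1/6
No assignment yields a value below 1/6, so this is the minimum.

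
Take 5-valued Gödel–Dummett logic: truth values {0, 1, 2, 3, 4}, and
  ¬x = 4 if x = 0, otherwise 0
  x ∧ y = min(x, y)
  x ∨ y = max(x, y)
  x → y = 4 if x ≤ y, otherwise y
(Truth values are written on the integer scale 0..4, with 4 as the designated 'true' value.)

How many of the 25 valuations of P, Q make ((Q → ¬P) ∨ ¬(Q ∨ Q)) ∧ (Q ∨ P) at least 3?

value 4: 2 assignments (counts)
value 3: 2 assignments (counts)
value 2: 2 assignments
value 1: 2 assignments
value 0: 17 assignments
So 4 of the 25 assignments meet the threshold.

4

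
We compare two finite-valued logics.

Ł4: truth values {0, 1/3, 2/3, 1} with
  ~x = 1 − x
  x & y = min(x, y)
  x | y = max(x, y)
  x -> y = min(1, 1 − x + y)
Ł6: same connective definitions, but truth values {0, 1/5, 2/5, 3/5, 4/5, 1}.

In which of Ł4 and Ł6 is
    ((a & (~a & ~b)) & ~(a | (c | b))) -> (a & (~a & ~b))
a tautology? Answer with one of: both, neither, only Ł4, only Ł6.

In Ł4: every assignment gives 1 — tautology.
In Ł6: every assignment gives 1 — tautology.

both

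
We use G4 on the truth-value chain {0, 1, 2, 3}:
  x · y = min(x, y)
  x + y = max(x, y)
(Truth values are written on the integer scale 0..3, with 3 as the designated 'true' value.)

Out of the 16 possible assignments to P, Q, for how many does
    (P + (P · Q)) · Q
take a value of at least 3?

1

P = 0, Q = 0 ↦ 0  <
P = 0, Q = 1 ↦ 0  <
P = 0, Q = 2 ↦ 0  <
P = 0, Q = 3 ↦ 0  <
P = 1, Q = 0 ↦ 0  <
P = 1, Q = 1 ↦ 1  <
P = 1, Q = 2 ↦ 1  <
P = 1, Q = 3 ↦ 1  <
P = 2, Q = 0 ↦ 0  <
P = 2, Q = 1 ↦ 1  <
P = 2, Q = 2 ↦ 2  <
P = 2, Q = 3 ↦ 2  <
P = 3, Q = 0 ↦ 0  <
P = 3, Q = 1 ↦ 1  <
P = 3, Q = 2 ↦ 2  <
P = 3, Q = 3 ↦ 3  ≥
So 1 of the 16 assignments meets the threshold.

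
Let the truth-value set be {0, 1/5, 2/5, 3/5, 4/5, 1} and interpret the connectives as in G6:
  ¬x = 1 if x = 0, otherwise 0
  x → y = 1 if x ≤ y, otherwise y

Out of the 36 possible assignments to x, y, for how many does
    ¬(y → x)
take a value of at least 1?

5

value 1: 5 assignments (counts)
value 0: 31 assignments
So 5 of the 36 assignments meet the threshold.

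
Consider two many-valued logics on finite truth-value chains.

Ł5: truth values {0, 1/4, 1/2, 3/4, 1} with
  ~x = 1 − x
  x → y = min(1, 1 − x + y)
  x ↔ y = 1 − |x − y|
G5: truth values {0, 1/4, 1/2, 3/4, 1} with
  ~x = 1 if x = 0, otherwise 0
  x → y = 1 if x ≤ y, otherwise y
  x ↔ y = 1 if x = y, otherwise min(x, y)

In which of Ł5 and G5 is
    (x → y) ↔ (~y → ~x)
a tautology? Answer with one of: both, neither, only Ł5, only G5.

only Ł5

In Ł5: every assignment gives 1 — tautology.
In G5: at x = 1/2, y = 1/4 the value is 1/4 — not a tautology.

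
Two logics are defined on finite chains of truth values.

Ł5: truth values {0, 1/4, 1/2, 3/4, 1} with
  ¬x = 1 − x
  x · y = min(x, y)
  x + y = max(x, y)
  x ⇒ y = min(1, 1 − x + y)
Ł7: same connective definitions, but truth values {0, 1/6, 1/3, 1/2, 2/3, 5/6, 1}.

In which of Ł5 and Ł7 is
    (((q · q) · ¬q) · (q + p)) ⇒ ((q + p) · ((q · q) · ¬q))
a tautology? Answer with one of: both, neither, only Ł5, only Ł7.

In Ł5: every assignment gives 1 — tautology.
In Ł7: every assignment gives 1 — tautology.

both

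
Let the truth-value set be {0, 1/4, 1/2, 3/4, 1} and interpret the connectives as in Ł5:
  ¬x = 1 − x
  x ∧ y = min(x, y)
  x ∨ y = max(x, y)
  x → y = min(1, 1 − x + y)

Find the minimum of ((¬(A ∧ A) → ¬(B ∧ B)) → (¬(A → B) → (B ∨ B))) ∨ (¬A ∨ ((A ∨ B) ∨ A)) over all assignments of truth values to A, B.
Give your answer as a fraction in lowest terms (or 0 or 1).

Take A = 1/2, B = 0:
A ∧ A = 1/2 ∧ 1/2 = 1/2
¬(A ∧ A) = ¬1/2 = 1/2
B ∧ B = 0 ∧ 0 = 0
¬(B ∧ B) = ¬0 = 1
¬(A ∧ A) → ¬(B ∧ B) = 1/2 → 1 = 1
A → B = 1/2 → 0 = 1/2
¬(A → B) = ¬1/2 = 1/2
B ∨ B = 0 ∨ 0 = 0
¬(A → B) → (B ∨ B) = 1/2 → 0 = 1/2
(¬(A ∧ A) → ¬(B ∧ B)) → (¬(A → B) → (B ∨ B)) = 1 → 1/2 = 1/2
¬A = ¬1/2 = 1/2
A ∨ B = 1/2 ∨ 0 = 1/2
(A ∨ B) ∨ A = 1/2 ∨ 1/2 = 1/2
¬A ∨ ((A ∨ B) ∨ A) = 1/2 ∨ 1/2 = 1/2
((¬(A ∧ A) → ¬(B ∧ B)) → (¬(A → B) → (B ∨ B))) ∨ (¬A ∨ ((A ∨ B) ∨ A)) = 1/2 ∨ 1/2 = 1/2
No assignment yields a value below 1/2, so this is the minimum.

1/2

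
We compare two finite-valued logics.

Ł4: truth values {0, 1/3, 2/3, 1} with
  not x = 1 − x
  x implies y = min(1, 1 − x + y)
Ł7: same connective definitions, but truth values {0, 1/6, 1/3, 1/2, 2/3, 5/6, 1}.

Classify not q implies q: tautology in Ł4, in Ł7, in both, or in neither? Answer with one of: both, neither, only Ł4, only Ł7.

neither

In Ł4: at q = 0 the value is 0 — not a tautology.
In Ł7: at q = 0 the value is 0 — not a tautology.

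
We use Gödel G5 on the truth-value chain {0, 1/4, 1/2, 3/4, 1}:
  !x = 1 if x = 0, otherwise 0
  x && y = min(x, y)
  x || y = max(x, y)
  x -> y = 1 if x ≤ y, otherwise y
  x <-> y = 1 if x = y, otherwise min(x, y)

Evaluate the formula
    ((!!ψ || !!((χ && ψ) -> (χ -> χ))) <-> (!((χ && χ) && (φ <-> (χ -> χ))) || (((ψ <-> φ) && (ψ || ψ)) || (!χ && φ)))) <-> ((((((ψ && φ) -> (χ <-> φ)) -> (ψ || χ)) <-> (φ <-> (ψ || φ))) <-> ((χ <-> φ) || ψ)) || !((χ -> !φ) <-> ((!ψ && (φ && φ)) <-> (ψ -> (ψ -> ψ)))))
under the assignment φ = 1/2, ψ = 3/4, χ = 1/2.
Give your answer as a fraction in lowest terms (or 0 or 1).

!ψ = !3/4 = 0
!!ψ = !0 = 1
χ && ψ = 1/2 && 3/4 = 1/2
χ -> χ = 1/2 -> 1/2 = 1
(χ && ψ) -> (χ -> χ) = 1/2 -> 1 = 1
!((χ && ψ) -> (χ -> χ)) = !1 = 0
!!((χ && ψ) -> (χ -> χ)) = !0 = 1
!!ψ || !!((χ && ψ) -> (χ -> χ)) = 1 || 1 = 1
χ && χ = 1/2 && 1/2 = 1/2
χ -> χ = 1/2 -> 1/2 = 1
φ <-> (χ -> χ) = 1/2 <-> 1 = 1/2
(χ && χ) && (φ <-> (χ -> χ)) = 1/2 && 1/2 = 1/2
!((χ && χ) && (φ <-> (χ -> χ))) = !1/2 = 0
ψ <-> φ = 3/4 <-> 1/2 = 1/2
ψ || ψ = 3/4 || 3/4 = 3/4
(ψ <-> φ) && (ψ || ψ) = 1/2 && 3/4 = 1/2
!χ = !1/2 = 0
!χ && φ = 0 && 1/2 = 0
((ψ <-> φ) && (ψ || ψ)) || (!χ && φ) = 1/2 || 0 = 1/2
!((χ && χ) && (φ <-> (χ -> χ))) || (((ψ <-> φ) && (ψ || ψ)) || (!χ && φ)) = 0 || 1/2 = 1/2
(!!ψ || !!((χ && ψ) -> (χ -> χ))) <-> (!((χ && χ) && (φ <-> (χ -> χ))) || (((ψ <-> φ) && (ψ || ψ)) || (!χ && φ))) = 1 <-> 1/2 = 1/2
ψ && φ = 3/4 && 1/2 = 1/2
χ <-> φ = 1/2 <-> 1/2 = 1
(ψ && φ) -> (χ <-> φ) = 1/2 -> 1 = 1
ψ || χ = 3/4 || 1/2 = 3/4
((ψ && φ) -> (χ <-> φ)) -> (ψ || χ) = 1 -> 3/4 = 3/4
ψ || φ = 3/4 || 1/2 = 3/4
φ <-> (ψ || φ) = 1/2 <-> 3/4 = 1/2
(((ψ && φ) -> (χ <-> φ)) -> (ψ || χ)) <-> (φ <-> (ψ || φ)) = 3/4 <-> 1/2 = 1/2
χ <-> φ = 1/2 <-> 1/2 = 1
(χ <-> φ) || ψ = 1 || 3/4 = 1
((((ψ && φ) -> (χ <-> φ)) -> (ψ || χ)) <-> (φ <-> (ψ || φ))) <-> ((χ <-> φ) || ψ) = 1/2 <-> 1 = 1/2
!φ = !1/2 = 0
χ -> !φ = 1/2 -> 0 = 0
!ψ = !3/4 = 0
φ && φ = 1/2 && 1/2 = 1/2
!ψ && (φ && φ) = 0 && 1/2 = 0
ψ -> ψ = 3/4 -> 3/4 = 1
ψ -> (ψ -> ψ) = 3/4 -> 1 = 1
(!ψ && (φ && φ)) <-> (ψ -> (ψ -> ψ)) = 0 <-> 1 = 0
(χ -> !φ) <-> ((!ψ && (φ && φ)) <-> (ψ -> (ψ -> ψ))) = 0 <-> 0 = 1
!((χ -> !φ) <-> ((!ψ && (φ && φ)) <-> (ψ -> (ψ -> ψ)))) = !1 = 0
(((((ψ && φ) -> (χ <-> φ)) -> (ψ || χ)) <-> (φ <-> (ψ || φ))) <-> ((χ <-> φ) || ψ)) || !((χ -> !φ) <-> ((!ψ && (φ && φ)) <-> (ψ -> (ψ -> ψ)))) = 1/2 || 0 = 1/2
((!!ψ || !!((χ && ψ) -> (χ -> χ))) <-> (!((χ && χ) && (φ <-> (χ -> χ))) || (((ψ <-> φ) && (ψ || ψ)) || (!χ && φ)))) <-> ((((((ψ && φ) -> (χ <-> φ)) -> (ψ || χ)) <-> (φ <-> (ψ || φ))) <-> ((χ <-> φ) || ψ)) || !((χ -> !φ) <-> ((!ψ && (φ && φ)) <-> (ψ -> (ψ -> ψ))))) = 1/2 <-> 1/2 = 1

1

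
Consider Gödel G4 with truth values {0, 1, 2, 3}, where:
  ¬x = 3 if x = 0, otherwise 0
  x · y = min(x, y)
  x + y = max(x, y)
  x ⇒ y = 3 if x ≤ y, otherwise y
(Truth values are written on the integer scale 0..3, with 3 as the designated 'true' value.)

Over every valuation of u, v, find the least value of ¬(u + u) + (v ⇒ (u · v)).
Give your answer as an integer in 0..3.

1

Take u = 1, v = 2:
u + u = 1 + 1 = 1
¬(u + u) = ¬1 = 0
u · v = 1 · 2 = 1
v ⇒ (u · v) = 2 ⇒ 1 = 1
¬(u + u) + (v ⇒ (u · v)) = 0 + 1 = 1
No assignment yields a value below 1, so this is the minimum.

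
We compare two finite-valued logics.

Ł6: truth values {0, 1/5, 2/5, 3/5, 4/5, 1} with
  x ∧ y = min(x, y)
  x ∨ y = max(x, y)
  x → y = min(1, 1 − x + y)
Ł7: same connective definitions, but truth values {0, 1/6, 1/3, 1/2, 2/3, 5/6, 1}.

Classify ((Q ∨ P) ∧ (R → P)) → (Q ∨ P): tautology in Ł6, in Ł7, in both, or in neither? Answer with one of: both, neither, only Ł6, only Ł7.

both

In Ł6: every assignment gives 1 — tautology.
In Ł7: every assignment gives 1 — tautology.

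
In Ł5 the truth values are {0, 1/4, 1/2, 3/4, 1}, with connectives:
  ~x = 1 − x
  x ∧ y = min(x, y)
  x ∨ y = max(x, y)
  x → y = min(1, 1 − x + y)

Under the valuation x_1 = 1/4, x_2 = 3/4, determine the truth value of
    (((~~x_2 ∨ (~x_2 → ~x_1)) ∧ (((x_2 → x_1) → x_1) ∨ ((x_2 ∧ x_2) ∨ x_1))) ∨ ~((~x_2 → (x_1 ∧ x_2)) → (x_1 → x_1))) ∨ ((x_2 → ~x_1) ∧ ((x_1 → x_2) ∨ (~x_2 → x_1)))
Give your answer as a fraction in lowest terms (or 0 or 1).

~x_2 = ~3/4 = 1/4
~~x_2 = ~1/4 = 3/4
~x_2 = ~3/4 = 1/4
~x_1 = ~1/4 = 3/4
~x_2 → ~x_1 = 1/4 → 3/4 = 1
~~x_2 ∨ (~x_2 → ~x_1) = 3/4 ∨ 1 = 1
x_2 → x_1 = 3/4 → 1/4 = 1/2
(x_2 → x_1) → x_1 = 1/2 → 1/4 = 3/4
x_2 ∧ x_2 = 3/4 ∧ 3/4 = 3/4
(x_2 ∧ x_2) ∨ x_1 = 3/4 ∨ 1/4 = 3/4
((x_2 → x_1) → x_1) ∨ ((x_2 ∧ x_2) ∨ x_1) = 3/4 ∨ 3/4 = 3/4
(~~x_2 ∨ (~x_2 → ~x_1)) ∧ (((x_2 → x_1) → x_1) ∨ ((x_2 ∧ x_2) ∨ x_1)) = 1 ∧ 3/4 = 3/4
~x_2 = ~3/4 = 1/4
x_1 ∧ x_2 = 1/4 ∧ 3/4 = 1/4
~x_2 → (x_1 ∧ x_2) = 1/4 → 1/4 = 1
x_1 → x_1 = 1/4 → 1/4 = 1
(~x_2 → (x_1 ∧ x_2)) → (x_1 → x_1) = 1 → 1 = 1
~((~x_2 → (x_1 ∧ x_2)) → (x_1 → x_1)) = ~1 = 0
((~~x_2 ∨ (~x_2 → ~x_1)) ∧ (((x_2 → x_1) → x_1) ∨ ((x_2 ∧ x_2) ∨ x_1))) ∨ ~((~x_2 → (x_1 ∧ x_2)) → (x_1 → x_1)) = 3/4 ∨ 0 = 3/4
~x_1 = ~1/4 = 3/4
x_2 → ~x_1 = 3/4 → 3/4 = 1
x_1 → x_2 = 1/4 → 3/4 = 1
~x_2 = ~3/4 = 1/4
~x_2 → x_1 = 1/4 → 1/4 = 1
(x_1 → x_2) ∨ (~x_2 → x_1) = 1 ∨ 1 = 1
(x_2 → ~x_1) ∧ ((x_1 → x_2) ∨ (~x_2 → x_1)) = 1 ∧ 1 = 1
(((~~x_2 ∨ (~x_2 → ~x_1)) ∧ (((x_2 → x_1) → x_1) ∨ ((x_2 ∧ x_2) ∨ x_1))) ∨ ~((~x_2 → (x_1 ∧ x_2)) → (x_1 → x_1))) ∨ ((x_2 → ~x_1) ∧ ((x_1 → x_2) ∨ (~x_2 → x_1))) = 3/4 ∨ 1 = 1

1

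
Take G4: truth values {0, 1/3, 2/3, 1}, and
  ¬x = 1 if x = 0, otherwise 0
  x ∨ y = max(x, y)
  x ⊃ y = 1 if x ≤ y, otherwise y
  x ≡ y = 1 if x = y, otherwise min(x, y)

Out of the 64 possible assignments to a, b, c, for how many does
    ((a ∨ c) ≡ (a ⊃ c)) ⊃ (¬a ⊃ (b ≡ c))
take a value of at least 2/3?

value 1: 58 assignments (counts)
value 2/3: 1 assignment (counts)
value 1/3: 2 assignments
value 0: 3 assignments
So 59 of the 64 assignments meet the threshold.

59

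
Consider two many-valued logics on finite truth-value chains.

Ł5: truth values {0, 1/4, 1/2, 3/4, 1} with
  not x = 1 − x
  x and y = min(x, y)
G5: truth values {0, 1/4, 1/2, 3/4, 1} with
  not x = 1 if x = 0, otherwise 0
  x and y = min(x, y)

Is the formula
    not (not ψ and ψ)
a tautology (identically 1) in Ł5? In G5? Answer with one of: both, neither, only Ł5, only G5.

In Ł5: at ψ = 1/4 the value is 3/4 — not a tautology.
In G5: every assignment gives 1 — tautology.

only G5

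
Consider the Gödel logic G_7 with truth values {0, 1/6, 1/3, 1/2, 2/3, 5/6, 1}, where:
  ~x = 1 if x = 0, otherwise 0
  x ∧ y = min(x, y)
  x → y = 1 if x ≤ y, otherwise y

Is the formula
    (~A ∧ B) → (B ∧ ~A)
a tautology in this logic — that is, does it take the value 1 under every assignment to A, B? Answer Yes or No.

Yes

At A = 1/3, B = 0, for instance:
~A = ~1/3 = 0
~A ∧ B = 0 ∧ 0 = 0
B ∧ ~A = 0 ∧ 0 = 0
(~A ∧ B) → (B ∧ ~A) = 0 → 0 = 1
and checking the remaining 48 assignments likewise gives ≥ 1 in every case.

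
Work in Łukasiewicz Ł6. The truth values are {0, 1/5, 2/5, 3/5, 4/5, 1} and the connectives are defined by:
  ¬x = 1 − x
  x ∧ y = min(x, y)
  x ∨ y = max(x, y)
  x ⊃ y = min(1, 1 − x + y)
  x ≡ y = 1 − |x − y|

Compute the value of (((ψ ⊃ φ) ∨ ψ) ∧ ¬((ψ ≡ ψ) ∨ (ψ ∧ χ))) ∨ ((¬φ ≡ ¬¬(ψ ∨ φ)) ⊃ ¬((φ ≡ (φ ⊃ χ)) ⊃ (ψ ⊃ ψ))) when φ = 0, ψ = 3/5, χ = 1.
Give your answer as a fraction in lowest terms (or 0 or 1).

2/5

ψ ⊃ φ = 3/5 ⊃ 0 = 2/5
(ψ ⊃ φ) ∨ ψ = 2/5 ∨ 3/5 = 3/5
ψ ≡ ψ = 3/5 ≡ 3/5 = 1
ψ ∧ χ = 3/5 ∧ 1 = 3/5
(ψ ≡ ψ) ∨ (ψ ∧ χ) = 1 ∨ 3/5 = 1
¬((ψ ≡ ψ) ∨ (ψ ∧ χ)) = ¬1 = 0
((ψ ⊃ φ) ∨ ψ) ∧ ¬((ψ ≡ ψ) ∨ (ψ ∧ χ)) = 3/5 ∧ 0 = 0
¬φ = ¬0 = 1
ψ ∨ φ = 3/5 ∨ 0 = 3/5
¬(ψ ∨ φ) = ¬3/5 = 2/5
¬¬(ψ ∨ φ) = ¬2/5 = 3/5
¬φ ≡ ¬¬(ψ ∨ φ) = 1 ≡ 3/5 = 3/5
φ ⊃ χ = 0 ⊃ 1 = 1
φ ≡ (φ ⊃ χ) = 0 ≡ 1 = 0
ψ ⊃ ψ = 3/5 ⊃ 3/5 = 1
(φ ≡ (φ ⊃ χ)) ⊃ (ψ ⊃ ψ) = 0 ⊃ 1 = 1
¬((φ ≡ (φ ⊃ χ)) ⊃ (ψ ⊃ ψ)) = ¬1 = 0
(¬φ ≡ ¬¬(ψ ∨ φ)) ⊃ ¬((φ ≡ (φ ⊃ χ)) ⊃ (ψ ⊃ ψ)) = 3/5 ⊃ 0 = 2/5
(((ψ ⊃ φ) ∨ ψ) ∧ ¬((ψ ≡ ψ) ∨ (ψ ∧ χ))) ∨ ((¬φ ≡ ¬¬(ψ ∨ φ)) ⊃ ¬((φ ≡ (φ ⊃ χ)) ⊃ (ψ ⊃ ψ))) = 0 ∨ 2/5 = 2/5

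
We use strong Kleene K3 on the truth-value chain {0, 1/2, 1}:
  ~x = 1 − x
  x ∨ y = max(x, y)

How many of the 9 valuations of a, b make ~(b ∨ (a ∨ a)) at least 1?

1

a = 0, b = 0 ↦ 1  ≥
a = 0, b = 1/2 ↦ 1/2  <
a = 0, b = 1 ↦ 0  <
a = 1/2, b = 0 ↦ 1/2  <
a = 1/2, b = 1/2 ↦ 1/2  <
a = 1/2, b = 1 ↦ 0  <
a = 1, b = 0 ↦ 0  <
a = 1, b = 1/2 ↦ 0  <
a = 1, b = 1 ↦ 0  <
So 1 of the 9 assignments meets the threshold.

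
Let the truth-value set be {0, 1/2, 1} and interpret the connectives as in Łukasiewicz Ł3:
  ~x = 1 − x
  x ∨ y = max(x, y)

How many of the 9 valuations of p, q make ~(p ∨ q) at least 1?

1

p = 0, q = 0 ↦ 1  ≥
p = 0, q = 1/2 ↦ 1/2  <
p = 0, q = 1 ↦ 0  <
p = 1/2, q = 0 ↦ 1/2  <
p = 1/2, q = 1/2 ↦ 1/2  <
p = 1/2, q = 1 ↦ 0  <
p = 1, q = 0 ↦ 0  <
p = 1, q = 1/2 ↦ 0  <
p = 1, q = 1 ↦ 0  <
So 1 of the 9 assignments meets the threshold.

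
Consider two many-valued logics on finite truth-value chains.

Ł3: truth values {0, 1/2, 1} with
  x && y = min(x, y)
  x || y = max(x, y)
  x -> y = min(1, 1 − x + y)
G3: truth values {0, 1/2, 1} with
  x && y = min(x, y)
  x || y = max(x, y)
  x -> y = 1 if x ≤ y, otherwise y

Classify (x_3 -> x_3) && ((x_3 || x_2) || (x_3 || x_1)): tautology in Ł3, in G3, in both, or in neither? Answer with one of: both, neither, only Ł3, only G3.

In Ł3: at x_1 = 0, x_2 = 0, x_3 = 0 the value is 0 — not a tautology.
In G3: at x_1 = 0, x_2 = 0, x_3 = 0 the value is 0 — not a tautology.

neither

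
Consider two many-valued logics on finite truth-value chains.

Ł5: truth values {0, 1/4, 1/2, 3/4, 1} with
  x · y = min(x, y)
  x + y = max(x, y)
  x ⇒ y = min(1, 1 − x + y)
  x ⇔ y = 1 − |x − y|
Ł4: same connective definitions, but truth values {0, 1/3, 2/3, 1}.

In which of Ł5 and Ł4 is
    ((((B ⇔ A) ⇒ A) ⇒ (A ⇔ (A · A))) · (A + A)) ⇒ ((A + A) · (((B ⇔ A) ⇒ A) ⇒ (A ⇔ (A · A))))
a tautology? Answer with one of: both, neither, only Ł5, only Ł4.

both

In Ł5: every assignment gives 1 — tautology.
In Ł4: every assignment gives 1 — tautology.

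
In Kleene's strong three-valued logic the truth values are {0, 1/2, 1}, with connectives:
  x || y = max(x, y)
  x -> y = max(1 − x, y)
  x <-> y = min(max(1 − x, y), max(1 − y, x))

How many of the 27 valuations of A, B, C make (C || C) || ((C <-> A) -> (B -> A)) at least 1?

value 1: 19 assignments (counts)
value 1/2: 7 assignments
value 0: 1 assignment
So 19 of the 27 assignments meet the threshold.

19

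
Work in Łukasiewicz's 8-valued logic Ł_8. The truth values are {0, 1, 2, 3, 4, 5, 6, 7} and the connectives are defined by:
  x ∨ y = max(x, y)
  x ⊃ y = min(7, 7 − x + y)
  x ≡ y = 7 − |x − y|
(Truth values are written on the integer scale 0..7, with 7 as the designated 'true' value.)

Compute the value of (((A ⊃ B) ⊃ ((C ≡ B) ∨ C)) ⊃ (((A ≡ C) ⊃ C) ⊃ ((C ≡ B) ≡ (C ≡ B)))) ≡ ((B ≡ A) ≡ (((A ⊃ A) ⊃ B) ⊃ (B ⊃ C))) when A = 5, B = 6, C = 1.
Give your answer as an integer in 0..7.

A ⊃ B = 5 ⊃ 6 = 7
C ≡ B = 1 ≡ 6 = 2
(C ≡ B) ∨ C = 2 ∨ 1 = 2
(A ⊃ B) ⊃ ((C ≡ B) ∨ C) = 7 ⊃ 2 = 2
A ≡ C = 5 ≡ 1 = 3
(A ≡ C) ⊃ C = 3 ⊃ 1 = 5
C ≡ B = 1 ≡ 6 = 2
C ≡ B = 1 ≡ 6 = 2
(C ≡ B) ≡ (C ≡ B) = 2 ≡ 2 = 7
((A ≡ C) ⊃ C) ⊃ ((C ≡ B) ≡ (C ≡ B)) = 5 ⊃ 7 = 7
((A ⊃ B) ⊃ ((C ≡ B) ∨ C)) ⊃ (((A ≡ C) ⊃ C) ⊃ ((C ≡ B) ≡ (C ≡ B))) = 2 ⊃ 7 = 7
B ≡ A = 6 ≡ 5 = 6
A ⊃ A = 5 ⊃ 5 = 7
(A ⊃ A) ⊃ B = 7 ⊃ 6 = 6
B ⊃ C = 6 ⊃ 1 = 2
((A ⊃ A) ⊃ B) ⊃ (B ⊃ C) = 6 ⊃ 2 = 3
(B ≡ A) ≡ (((A ⊃ A) ⊃ B) ⊃ (B ⊃ C)) = 6 ≡ 3 = 4
(((A ⊃ B) ⊃ ((C ≡ B) ∨ C)) ⊃ (((A ≡ C) ⊃ C) ⊃ ((C ≡ B) ≡ (C ≡ B)))) ≡ ((B ≡ A) ≡ (((A ⊃ A) ⊃ B) ⊃ (B ⊃ C))) = 7 ≡ 4 = 4

4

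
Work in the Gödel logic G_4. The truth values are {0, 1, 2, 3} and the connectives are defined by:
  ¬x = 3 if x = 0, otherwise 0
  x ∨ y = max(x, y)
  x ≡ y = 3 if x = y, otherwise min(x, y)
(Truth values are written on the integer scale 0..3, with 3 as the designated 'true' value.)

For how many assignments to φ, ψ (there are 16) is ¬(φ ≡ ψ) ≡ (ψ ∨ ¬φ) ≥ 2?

φ = 0, ψ = 0 ↦ 0  <
φ = 0, ψ = 1 ↦ 3  ≥
φ = 0, ψ = 2 ↦ 3  ≥
φ = 0, ψ = 3 ↦ 3  ≥
φ = 1, ψ = 0 ↦ 0  <
φ = 1, ψ = 1 ↦ 0  <
φ = 1, ψ = 2 ↦ 0  <
φ = 1, ψ = 3 ↦ 0  <
φ = 2, ψ = 0 ↦ 0  <
φ = 2, ψ = 1 ↦ 0  <
φ = 2, ψ = 2 ↦ 0  <
φ = 2, ψ = 3 ↦ 0  <
φ = 3, ψ = 0 ↦ 0  <
φ = 3, ψ = 1 ↦ 0  <
φ = 3, ψ = 2 ↦ 0  <
φ = 3, ψ = 3 ↦ 0  <
So 3 of the 16 assignments meet the threshold.

3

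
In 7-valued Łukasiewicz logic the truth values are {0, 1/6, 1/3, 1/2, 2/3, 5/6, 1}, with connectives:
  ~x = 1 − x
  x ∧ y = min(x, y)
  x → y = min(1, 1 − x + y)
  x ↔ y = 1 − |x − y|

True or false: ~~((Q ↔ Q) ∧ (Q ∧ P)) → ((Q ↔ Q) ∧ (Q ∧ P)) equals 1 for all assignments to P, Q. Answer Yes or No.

At P = 2/3, Q = 2/3, for instance:
Q ↔ Q = 2/3 ↔ 2/3 = 1
Q ∧ P = 2/3 ∧ 2/3 = 2/3
(Q ↔ Q) ∧ (Q ∧ P) = 1 ∧ 2/3 = 2/3
~((Q ↔ Q) ∧ (Q ∧ P)) = ~2/3 = 1/3
~~((Q ↔ Q) ∧ (Q ∧ P)) = ~1/3 = 2/3
~~((Q ↔ Q) ∧ (Q ∧ P)) → ((Q ↔ Q) ∧ (Q ∧ P)) = 2/3 → 2/3 = 1
and checking the remaining 48 assignments likewise gives ≥ 1 in every case.

Yes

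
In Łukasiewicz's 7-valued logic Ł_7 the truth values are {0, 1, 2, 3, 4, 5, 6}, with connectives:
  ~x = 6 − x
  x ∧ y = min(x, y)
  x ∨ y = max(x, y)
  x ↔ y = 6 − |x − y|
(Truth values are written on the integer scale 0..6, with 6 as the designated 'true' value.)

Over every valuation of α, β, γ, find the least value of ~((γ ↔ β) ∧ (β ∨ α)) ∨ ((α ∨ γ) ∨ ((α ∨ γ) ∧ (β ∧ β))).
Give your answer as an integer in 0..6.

2

Take α = 0, β = 4, γ = 2:
γ ↔ β = 2 ↔ 4 = 4
β ∨ α = 4 ∨ 0 = 4
(γ ↔ β) ∧ (β ∨ α) = 4 ∧ 4 = 4
~((γ ↔ β) ∧ (β ∨ α)) = ~4 = 2
α ∨ γ = 0 ∨ 2 = 2
α ∨ γ = 0 ∨ 2 = 2
β ∧ β = 4 ∧ 4 = 4
(α ∨ γ) ∧ (β ∧ β) = 2 ∧ 4 = 2
(α ∨ γ) ∨ ((α ∨ γ) ∧ (β ∧ β)) = 2 ∨ 2 = 2
~((γ ↔ β) ∧ (β ∨ α)) ∨ ((α ∨ γ) ∨ ((α ∨ γ) ∧ (β ∧ β))) = 2 ∨ 2 = 2
No assignment yields a value below 2, so this is the minimum.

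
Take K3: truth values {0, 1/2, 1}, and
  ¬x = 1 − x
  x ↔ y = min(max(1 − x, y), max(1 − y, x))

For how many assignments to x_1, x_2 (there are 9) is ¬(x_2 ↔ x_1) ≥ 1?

2

x_1 = 0, x_2 = 0 ↦ 0  <
x_1 = 0, x_2 = 1/2 ↦ 1/2  <
x_1 = 0, x_2 = 1 ↦ 1  ≥
x_1 = 1/2, x_2 = 0 ↦ 1/2  <
x_1 = 1/2, x_2 = 1/2 ↦ 1/2  <
x_1 = 1/2, x_2 = 1 ↦ 1/2  <
x_1 = 1, x_2 = 0 ↦ 1  ≥
x_1 = 1, x_2 = 1/2 ↦ 1/2  <
x_1 = 1, x_2 = 1 ↦ 0  <
So 2 of the 9 assignments meet the threshold.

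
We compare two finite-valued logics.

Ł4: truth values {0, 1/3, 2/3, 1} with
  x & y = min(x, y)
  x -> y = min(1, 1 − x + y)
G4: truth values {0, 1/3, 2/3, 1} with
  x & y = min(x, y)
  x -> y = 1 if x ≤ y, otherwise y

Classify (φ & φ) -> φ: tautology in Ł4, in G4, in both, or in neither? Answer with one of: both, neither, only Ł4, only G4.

In Ł4: every assignment gives 1 — tautology.
In G4: every assignment gives 1 — tautology.

both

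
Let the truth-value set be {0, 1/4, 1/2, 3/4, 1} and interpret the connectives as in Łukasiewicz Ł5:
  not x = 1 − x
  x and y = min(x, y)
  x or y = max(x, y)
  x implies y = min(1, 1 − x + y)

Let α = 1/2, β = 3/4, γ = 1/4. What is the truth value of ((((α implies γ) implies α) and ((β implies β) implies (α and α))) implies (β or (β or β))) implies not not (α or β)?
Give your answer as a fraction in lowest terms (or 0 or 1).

3/4

α implies γ = 1/2 implies 1/4 = 3/4
(α implies γ) implies α = 3/4 implies 1/2 = 3/4
β implies β = 3/4 implies 3/4 = 1
α and α = 1/2 and 1/2 = 1/2
(β implies β) implies (α and α) = 1 implies 1/2 = 1/2
((α implies γ) implies α) and ((β implies β) implies (α and α)) = 3/4 and 1/2 = 1/2
β or β = 3/4 or 3/4 = 3/4
β or (β or β) = 3/4 or 3/4 = 3/4
(((α implies γ) implies α) and ((β implies β) implies (α and α))) implies (β or (β or β)) = 1/2 implies 3/4 = 1
α or β = 1/2 or 3/4 = 3/4
not (α or β) = not 3/4 = 1/4
not not (α or β) = not 1/4 = 3/4
((((α implies γ) implies α) and ((β implies β) implies (α and α))) implies (β or (β or β))) implies not not (α or β) = 1 implies 3/4 = 3/4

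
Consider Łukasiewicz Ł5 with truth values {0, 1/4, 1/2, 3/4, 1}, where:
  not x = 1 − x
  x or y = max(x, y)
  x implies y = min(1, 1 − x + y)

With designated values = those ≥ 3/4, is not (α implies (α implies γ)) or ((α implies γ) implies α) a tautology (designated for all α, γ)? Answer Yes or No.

Counterexample: take α = 0, γ = 0.
α implies γ = 0 implies 0 = 1
α implies (α implies γ) = 0 implies 1 = 1
not (α implies (α implies γ)) = not 1 = 0
(α implies γ) implies α = 1 implies 0 = 0
not (α implies (α implies γ)) or ((α implies γ) implies α) = 0 or 0 = 0
This gives 0, which is below 3/4.

No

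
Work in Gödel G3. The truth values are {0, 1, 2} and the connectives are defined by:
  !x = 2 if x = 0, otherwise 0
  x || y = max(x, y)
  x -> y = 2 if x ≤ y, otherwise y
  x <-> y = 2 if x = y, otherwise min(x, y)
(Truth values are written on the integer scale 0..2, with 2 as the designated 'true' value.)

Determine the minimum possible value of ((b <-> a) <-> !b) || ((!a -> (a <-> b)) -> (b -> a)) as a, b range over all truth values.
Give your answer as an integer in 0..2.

1

Take a = 1, b = 2:
b <-> a = 2 <-> 1 = 1
!b = !2 = 0
(b <-> a) <-> !b = 1 <-> 0 = 0
!a = !1 = 0
a <-> b = 1 <-> 2 = 1
!a -> (a <-> b) = 0 -> 1 = 2
b -> a = 2 -> 1 = 1
(!a -> (a <-> b)) -> (b -> a) = 2 -> 1 = 1
((b <-> a) <-> !b) || ((!a -> (a <-> b)) -> (b -> a)) = 0 || 1 = 1
No assignment yields a value below 1, so this is the minimum.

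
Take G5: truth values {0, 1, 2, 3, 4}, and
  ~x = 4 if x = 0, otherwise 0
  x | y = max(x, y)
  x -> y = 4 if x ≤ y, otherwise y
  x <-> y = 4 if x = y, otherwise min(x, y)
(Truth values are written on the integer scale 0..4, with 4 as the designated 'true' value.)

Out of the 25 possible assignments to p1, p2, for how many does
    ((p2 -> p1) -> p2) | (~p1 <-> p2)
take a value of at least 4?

value 4: 15 assignments (counts)
value 3: 2 assignments
value 2: 3 assignments
value 1: 4 assignments
value 0: 1 assignment
So 15 of the 25 assignments meet the threshold.

15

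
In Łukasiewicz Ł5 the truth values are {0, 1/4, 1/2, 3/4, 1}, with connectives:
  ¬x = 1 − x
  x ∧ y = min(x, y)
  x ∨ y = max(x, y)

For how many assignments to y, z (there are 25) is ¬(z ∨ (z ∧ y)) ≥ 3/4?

10

value 1: 5 assignments (counts)
value 3/4: 5 assignments (counts)
value 1/2: 5 assignments
value 1/4: 5 assignments
value 0: 5 assignments
So 10 of the 25 assignments meet the threshold.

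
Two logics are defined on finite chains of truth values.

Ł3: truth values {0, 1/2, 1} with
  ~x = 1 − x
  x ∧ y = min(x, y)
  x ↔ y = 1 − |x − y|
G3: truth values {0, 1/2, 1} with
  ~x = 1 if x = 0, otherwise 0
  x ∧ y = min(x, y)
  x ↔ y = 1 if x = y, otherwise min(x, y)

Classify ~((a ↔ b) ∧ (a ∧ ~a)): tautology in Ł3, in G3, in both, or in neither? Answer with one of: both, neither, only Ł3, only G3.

In Ł3: at a = 1/2, b = 0 the value is 1/2 — not a tautology.
In G3: every assignment gives 1 — tautology.

only G3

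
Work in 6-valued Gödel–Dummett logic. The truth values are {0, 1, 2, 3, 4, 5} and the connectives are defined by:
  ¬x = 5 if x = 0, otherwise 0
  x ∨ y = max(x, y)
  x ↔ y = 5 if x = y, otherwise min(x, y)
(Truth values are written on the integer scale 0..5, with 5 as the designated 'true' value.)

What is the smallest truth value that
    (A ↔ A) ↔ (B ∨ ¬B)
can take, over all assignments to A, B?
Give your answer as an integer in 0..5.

1

Take A = 0, B = 1:
A ↔ A = 0 ↔ 0 = 5
¬B = ¬1 = 0
B ∨ ¬B = 1 ∨ 0 = 1
(A ↔ A) ↔ (B ∨ ¬B) = 5 ↔ 1 = 1
No assignment yields a value below 1, so this is the minimum.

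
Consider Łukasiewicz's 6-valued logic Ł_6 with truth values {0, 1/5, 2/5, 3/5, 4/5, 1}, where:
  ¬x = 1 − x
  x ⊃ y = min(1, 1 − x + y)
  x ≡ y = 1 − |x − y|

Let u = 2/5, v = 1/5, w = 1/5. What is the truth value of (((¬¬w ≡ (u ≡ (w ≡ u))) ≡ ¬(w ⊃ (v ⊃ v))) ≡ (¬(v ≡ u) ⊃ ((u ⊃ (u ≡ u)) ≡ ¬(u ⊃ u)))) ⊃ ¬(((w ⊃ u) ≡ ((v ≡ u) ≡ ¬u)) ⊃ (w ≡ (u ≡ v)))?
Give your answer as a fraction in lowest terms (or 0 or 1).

¬w = ¬1/5 = 4/5
¬¬w = ¬4/5 = 1/5
w ≡ u = 1/5 ≡ 2/5 = 4/5
u ≡ (w ≡ u) = 2/5 ≡ 4/5 = 3/5
¬¬w ≡ (u ≡ (w ≡ u)) = 1/5 ≡ 3/5 = 3/5
v ⊃ v = 1/5 ⊃ 1/5 = 1
w ⊃ (v ⊃ v) = 1/5 ⊃ 1 = 1
¬(w ⊃ (v ⊃ v)) = ¬1 = 0
(¬¬w ≡ (u ≡ (w ≡ u))) ≡ ¬(w ⊃ (v ⊃ v)) = 3/5 ≡ 0 = 2/5
v ≡ u = 1/5 ≡ 2/5 = 4/5
¬(v ≡ u) = ¬4/5 = 1/5
u ≡ u = 2/5 ≡ 2/5 = 1
u ⊃ (u ≡ u) = 2/5 ⊃ 1 = 1
u ⊃ u = 2/5 ⊃ 2/5 = 1
¬(u ⊃ u) = ¬1 = 0
(u ⊃ (u ≡ u)) ≡ ¬(u ⊃ u) = 1 ≡ 0 = 0
¬(v ≡ u) ⊃ ((u ⊃ (u ≡ u)) ≡ ¬(u ⊃ u)) = 1/5 ⊃ 0 = 4/5
((¬¬w ≡ (u ≡ (w ≡ u))) ≡ ¬(w ⊃ (v ⊃ v))) ≡ (¬(v ≡ u) ⊃ ((u ⊃ (u ≡ u)) ≡ ¬(u ⊃ u))) = 2/5 ≡ 4/5 = 3/5
w ⊃ u = 1/5 ⊃ 2/5 = 1
v ≡ u = 1/5 ≡ 2/5 = 4/5
¬u = ¬2/5 = 3/5
(v ≡ u) ≡ ¬u = 4/5 ≡ 3/5 = 4/5
(w ⊃ u) ≡ ((v ≡ u) ≡ ¬u) = 1 ≡ 4/5 = 4/5
u ≡ v = 2/5 ≡ 1/5 = 4/5
w ≡ (u ≡ v) = 1/5 ≡ 4/5 = 2/5
((w ⊃ u) ≡ ((v ≡ u) ≡ ¬u)) ⊃ (w ≡ (u ≡ v)) = 4/5 ⊃ 2/5 = 3/5
¬(((w ⊃ u) ≡ ((v ≡ u) ≡ ¬u)) ⊃ (w ≡ (u ≡ v))) = ¬3/5 = 2/5
(((¬¬w ≡ (u ≡ (w ≡ u))) ≡ ¬(w ⊃ (v ⊃ v))) ≡ (¬(v ≡ u) ⊃ ((u ⊃ (u ≡ u)) ≡ ¬(u ⊃ u)))) ⊃ ¬(((w ⊃ u) ≡ ((v ≡ u) ≡ ¬u)) ⊃ (w ≡ (u ≡ v))) = 3/5 ⊃ 2/5 = 4/5

4/5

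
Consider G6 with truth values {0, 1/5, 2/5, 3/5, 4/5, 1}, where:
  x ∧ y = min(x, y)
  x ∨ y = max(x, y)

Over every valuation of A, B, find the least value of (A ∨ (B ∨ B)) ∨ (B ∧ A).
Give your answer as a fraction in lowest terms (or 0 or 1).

Take A = 0, B = 0:
B ∨ B = 0 ∨ 0 = 0
A ∨ (B ∨ B) = 0 ∨ 0 = 0
B ∧ A = 0 ∧ 0 = 0
(A ∨ (B ∨ B)) ∨ (B ∧ A) = 0 ∨ 0 = 0
No assignment yields a value below 0, so this is the minimum.

0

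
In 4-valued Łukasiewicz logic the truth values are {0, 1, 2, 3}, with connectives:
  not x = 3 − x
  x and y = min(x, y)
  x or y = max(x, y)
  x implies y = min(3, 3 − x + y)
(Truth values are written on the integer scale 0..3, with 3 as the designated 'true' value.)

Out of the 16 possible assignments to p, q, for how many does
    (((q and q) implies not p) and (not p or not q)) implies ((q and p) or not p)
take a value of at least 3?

p = 0, q = 0 ↦ 3  ≥
p = 0, q = 1 ↦ 3  ≥
p = 0, q = 2 ↦ 3  ≥
p = 0, q = 3 ↦ 3  ≥
p = 1, q = 0 ↦ 2  <
p = 1, q = 1 ↦ 3  ≥
p = 1, q = 2 ↦ 3  ≥
p = 1, q = 3 ↦ 3  ≥
p = 2, q = 0 ↦ 1  <
p = 2, q = 1 ↦ 2  <
p = 2, q = 2 ↦ 3  ≥
p = 2, q = 3 ↦ 3  ≥
p = 3, q = 0 ↦ 0  <
p = 3, q = 1 ↦ 2  <
p = 3, q = 2 ↦ 3  ≥
p = 3, q = 3 ↦ 3  ≥
So 11 of the 16 assignments meet the threshold.

11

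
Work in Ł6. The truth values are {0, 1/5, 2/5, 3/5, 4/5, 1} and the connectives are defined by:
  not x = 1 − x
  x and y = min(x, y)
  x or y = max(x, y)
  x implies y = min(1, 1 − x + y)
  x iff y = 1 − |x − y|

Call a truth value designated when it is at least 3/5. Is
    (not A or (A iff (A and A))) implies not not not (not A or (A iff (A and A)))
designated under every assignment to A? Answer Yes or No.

No

Counterexample: take A = 0.
not A = not 0 = 1
A and A = 0 and 0 = 0
A iff (A and A) = 0 iff 0 = 1
not A or (A iff (A and A)) = 1 or 1 = 1
not A = not 0 = 1
A and A = 0 and 0 = 0
A iff (A and A) = 0 iff 0 = 1
not A or (A iff (A and A)) = 1 or 1 = 1
not (not A or (A iff (A and A))) = not 1 = 0
not not (not A or (A iff (A and A))) = not 0 = 1
not not not (not A or (A iff (A and A))) = not 1 = 0
(not A or (A iff (A and A))) implies not not not (not A or (A iff (A and A))) = 1 implies 0 = 0
This gives 0, which is below 3/5.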